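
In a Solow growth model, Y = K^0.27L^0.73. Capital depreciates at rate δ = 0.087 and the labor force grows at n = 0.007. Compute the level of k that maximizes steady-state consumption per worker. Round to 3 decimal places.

k_gold ≈ 4.243

Capital per worker breaks even when investment replaces (n + δ)·k; here n + δ = 0.094.
Golden rule sets MPK = n+δ: 0.27·k^(0.27−1) = 0.094, so k_gold = (0.27/0.094)^(1/0.73) ≈ 4.2435.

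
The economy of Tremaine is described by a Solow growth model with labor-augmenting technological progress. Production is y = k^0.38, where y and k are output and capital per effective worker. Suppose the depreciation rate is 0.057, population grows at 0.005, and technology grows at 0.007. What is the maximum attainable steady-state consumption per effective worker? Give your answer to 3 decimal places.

Break-even investment rate: n + g + δ = 0.005 + 0.007 + 0.057 = 0.069.
Setting f'(k) = n+g+δ gives 0.38·k^(0.38−1) = 0.069, hence k_gold = (0.38/0.069)^(1/0.62) ≈ 15.6695.
y_gold = 15.6695^0.38 ≈ 2.8453.
c_gold = y_gold − (n+g+δ)·k_gold = 2.8453 − 0.069·15.6695 ≈ 1.7641.

c_gold ≈ 1.764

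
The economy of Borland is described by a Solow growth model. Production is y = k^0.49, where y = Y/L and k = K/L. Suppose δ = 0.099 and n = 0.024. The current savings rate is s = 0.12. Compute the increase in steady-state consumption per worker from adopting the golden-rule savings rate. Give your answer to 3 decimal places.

Break-even investment rate: n + δ = 0.024 + 0.099 = 0.123.
Current steady state (s = 0.12): k* = (0.12/0.123)^(1/0.51) ≈ 0.9527, y* = 0.9527^0.49 ≈ 0.9766, c* = (1−0.12)·0.9766 ≈ 0.8594.
Golden rule sets MPK = n+δ: 0.49·k^(0.49−1) = 0.123, so k_gold = (0.49/0.123)^(1/0.51) ≈ 15.0328.
y_gold = 15.0328^0.49 ≈ 3.7736, c_gold = y_gold − 0.123·k_gold ≈ 1.9245.
Gain: Δc = 1.9245 − 0.8594 ≈ 1.0651.

Δc ≈ 1.065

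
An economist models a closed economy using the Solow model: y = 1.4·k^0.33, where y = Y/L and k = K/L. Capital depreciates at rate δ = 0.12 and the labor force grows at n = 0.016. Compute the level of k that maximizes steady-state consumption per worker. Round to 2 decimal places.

Capital per worker breaks even when investment replaces (n + δ)·k; here n + δ = 0.136.
Maximizing c = f(k) − (n+δ)·k gives f'(k) = n+δ, i.e. 0.33·1.4·k^(0.33−1) = 0.136, so k_gold = (0.33·1.4/0.136)^(1/0.67) ≈ 6.2043.

k_gold ≈ 6.20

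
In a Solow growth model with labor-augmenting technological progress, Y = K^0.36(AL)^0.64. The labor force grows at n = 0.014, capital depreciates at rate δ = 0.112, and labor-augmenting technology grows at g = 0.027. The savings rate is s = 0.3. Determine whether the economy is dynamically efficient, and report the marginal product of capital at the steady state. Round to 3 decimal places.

The effective depreciation rate is n + g + δ = 0.014 + 0.027 + 0.112 = 0.153.
Steady-state k*: s·k^0.36 = 0.153·k gives k* = (0.3/0.153)^(1/0.64) ≈ 2.8637.
MPK = 0.36·2.8637^(-0.64) ≈ 0.1836.
MPK > n+g+δ = 0.153, so the economy is dynamically efficient (under-saving).

dynamically efficient; MPK ≈ 0.184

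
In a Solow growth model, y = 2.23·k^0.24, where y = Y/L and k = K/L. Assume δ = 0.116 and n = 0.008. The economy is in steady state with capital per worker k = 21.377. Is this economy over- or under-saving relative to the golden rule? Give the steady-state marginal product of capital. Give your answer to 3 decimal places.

over-saving; MPK ≈ 0.052

The effective depreciation rate is n + δ = 0.008 + 0.116 = 0.124.
MPK = 0.24·2.23·k^(0.24−1) = 0.24·2.23·21.377^(-0.76) ≈ 0.0522.
MPK < 0.124, so the economy is dynamically inefficient (over-saving).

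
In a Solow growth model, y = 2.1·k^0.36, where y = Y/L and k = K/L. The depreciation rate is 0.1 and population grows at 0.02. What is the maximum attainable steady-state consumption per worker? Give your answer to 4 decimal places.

c_gold ≈ 3.7847

n + δ = 0.02 + 0.1 = 0.12.
Maximizing c = f(k) − (n+δ)·k gives f'(k) = n+δ, i.e. 0.36·2.1·k^(0.36−1) = 0.12, so k_gold = (0.36·2.1/0.12)^(1/0.64) ≈ 17.7407.
y_gold = 2.1·17.7407^0.36 ≈ 5.9136.
c_gold = y_gold − (n+δ)·k_gold = 5.9136 − 0.12·17.7407 ≈ 3.7847.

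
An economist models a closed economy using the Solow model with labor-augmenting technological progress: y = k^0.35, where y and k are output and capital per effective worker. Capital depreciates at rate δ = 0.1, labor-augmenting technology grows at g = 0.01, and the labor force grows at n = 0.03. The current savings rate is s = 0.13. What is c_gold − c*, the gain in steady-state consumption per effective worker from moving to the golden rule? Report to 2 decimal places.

Δc ≈ 0.23

Break-even investment rate: n + g + δ = 0.03 + 0.01 + 0.1 = 0.14.
Current steady state (s = 0.13): k* = (0.13/0.14)^(1/0.65) ≈ 0.8922, y* = 0.8922^0.35 ≈ 0.9609, c* = (1−0.13)·0.9609 ≈ 0.8360.
Setting f'(k) = n+g+δ gives 0.35·k^(0.35−1) = 0.14, hence k_gold = (0.35/0.14)^(1/0.65) ≈ 4.0946.
y_gold = 4.0946^0.35 ≈ 1.6379, c_gold = y_gold − 0.14·k_gold ≈ 1.0646.
Gain: Δc = 1.0646 − 0.8360 ≈ 0.2286.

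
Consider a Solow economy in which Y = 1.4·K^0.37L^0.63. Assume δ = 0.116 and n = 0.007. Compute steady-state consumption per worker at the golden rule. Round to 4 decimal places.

n + δ = 0.007 + 0.116 = 0.123.
At the golden rule the marginal product of capital equals n+δ: 0.37·1.4·k^(0.37−1) = 0.123. Solving, k_gold = (0.37·1.4/0.123)^(1/0.63) ≈ 9.7983.
y_gold = 1.4·9.7983^0.37 ≈ 3.2573.
c_gold = y_gold − (n+δ)·k_gold = 3.2573 − 0.123·9.7983 ≈ 2.0521.

c_gold ≈ 2.0521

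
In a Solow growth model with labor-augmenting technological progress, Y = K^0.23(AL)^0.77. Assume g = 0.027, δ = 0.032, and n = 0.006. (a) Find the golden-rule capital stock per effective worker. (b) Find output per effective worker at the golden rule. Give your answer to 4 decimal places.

(a) k_gold ≈ 5.1611; (b) y_gold ≈ 1.4586

Break-even investment rate: n + g + δ = 0.006 + 0.027 + 0.032 = 0.065.
Golden rule sets MPK = n+g+δ: 0.23·k^(0.23−1) = 0.065, so k_gold = (0.23/0.065)^(1/0.77) ≈ 5.1611.
y_gold = 5.1611^0.23 ≈ 1.4586.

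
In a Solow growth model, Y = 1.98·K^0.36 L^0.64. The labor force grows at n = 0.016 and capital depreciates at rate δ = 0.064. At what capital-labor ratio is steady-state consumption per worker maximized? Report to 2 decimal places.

k_gold ≈ 30.49

Break-even investment rate: n + δ = 0.016 + 0.064 = 0.08.
At the golden rule the marginal product of capital equals n+δ: 0.36·1.98·k^(0.36−1) = 0.08. Solving, k_gold = (0.36·1.98/0.08)^(1/0.64) ≈ 30.4919.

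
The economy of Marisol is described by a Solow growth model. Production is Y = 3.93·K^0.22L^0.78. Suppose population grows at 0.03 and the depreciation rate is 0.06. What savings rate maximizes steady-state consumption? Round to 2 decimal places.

Break-even investment rate: n + δ = 0.03 + 0.06 = 0.09.
At the golden rule MPK = n+δ, and in any Cobb-Douglas steady state s = (n+δ)·k/y = MPK·k/y = capital's share 0.22.

s_gold = 0.22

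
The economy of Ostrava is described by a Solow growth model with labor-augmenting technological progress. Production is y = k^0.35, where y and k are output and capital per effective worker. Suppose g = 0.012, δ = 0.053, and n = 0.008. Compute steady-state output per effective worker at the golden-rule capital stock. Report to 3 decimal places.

y_gold ≈ 2.326

n + g + δ = 0.008 + 0.012 + 0.053 = 0.073.
Setting f'(k) = n+g+δ gives 0.35·k^(0.35−1) = 0.073, hence k_gold = (0.35/0.073)^(1/0.65) ≈ 11.1507.
Output: y_gold = k_gold^0.35 = 11.1507^0.35 ≈ 2.3257.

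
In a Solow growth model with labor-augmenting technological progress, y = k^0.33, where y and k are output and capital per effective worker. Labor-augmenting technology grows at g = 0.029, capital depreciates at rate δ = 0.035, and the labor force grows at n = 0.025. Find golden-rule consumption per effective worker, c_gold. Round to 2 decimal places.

Break-even investment rate: n + g + δ = 0.025 + 0.029 + 0.035 = 0.089.
Setting f'(k) = n+g+δ gives 0.33·k^(0.33−1) = 0.089, hence k_gold = (0.33/0.089)^(1/0.67) ≈ 7.0703.
y_gold = 7.0703^0.33 ≈ 1.9068.
c_gold = y_gold − (n+g+δ)·k_gold = 1.9068 − 0.089·7.0703 ≈ 1.2776.

c_gold ≈ 1.28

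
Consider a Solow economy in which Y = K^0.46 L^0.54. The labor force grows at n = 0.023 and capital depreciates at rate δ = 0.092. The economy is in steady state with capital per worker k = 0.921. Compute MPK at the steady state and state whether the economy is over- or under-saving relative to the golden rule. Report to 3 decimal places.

Break-even investment rate: n + δ = 0.023 + 0.092 = 0.115.
MPK = 0.46·k^(0.46−1) = 0.46·0.921^(-0.54) ≈ 0.4809.
MPK > 0.115, so the economy is dynamically efficient (under-saving).

under-saving; MPK ≈ 0.481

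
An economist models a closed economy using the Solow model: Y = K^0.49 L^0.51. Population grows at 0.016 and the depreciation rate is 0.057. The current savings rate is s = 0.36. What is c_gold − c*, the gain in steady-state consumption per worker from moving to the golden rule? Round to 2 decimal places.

Capital per worker breaks even when investment replaces (n + δ)·k; here n + δ = 0.073.
Current steady state (s = 0.36): k* = (0.36/0.073)^(1/0.51) ≈ 22.8446, y* = 22.8446^0.49 ≈ 4.6324, c* = (1−0.36)·4.6324 ≈ 2.9647.
Setting f'(k) = n+δ gives 0.49·k^(0.49−1) = 0.073, hence k_gold = (0.49/0.073)^(1/0.51) ≈ 41.8138.
y_gold = 41.8138^0.49 ≈ 6.2294, c_gold = y_gold − 0.073·k_gold ≈ 3.1770.
Gain: Δc = 3.1770 − 2.9647 ≈ 0.2123.

Δc ≈ 0.21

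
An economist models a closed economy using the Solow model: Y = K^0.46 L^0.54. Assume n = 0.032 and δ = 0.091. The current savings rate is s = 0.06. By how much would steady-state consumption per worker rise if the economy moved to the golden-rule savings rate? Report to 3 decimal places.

n + δ = 0.032 + 0.091 = 0.123.
Current steady state (s = 0.06): k* = (0.06/0.123)^(1/0.54) ≈ 0.2647, y* = 0.2647^0.46 ≈ 0.5425, c* = (1−0.06)·0.5425 ≈ 0.5100.
Maximizing c = f(k) − (n+δ)·k gives f'(k) = n+δ, i.e. 0.46·k^(0.46−1) = 0.123, so k_gold = (0.46/0.123)^(1/0.54) ≈ 11.5037.
y_gold = 11.5037^0.46 ≈ 3.0760, c_gold = y_gold − 0.123·k_gold ≈ 1.6610.
Gain: Δc = 1.6610 − 0.5100 ≈ 1.1510.

Δc ≈ 1.151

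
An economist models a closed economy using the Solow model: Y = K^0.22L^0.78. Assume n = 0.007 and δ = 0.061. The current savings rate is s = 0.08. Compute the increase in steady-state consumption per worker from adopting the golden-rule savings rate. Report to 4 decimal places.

n + δ = 0.007 + 0.061 = 0.068.
Current steady state (s = 0.08): k* = (0.08/0.068)^(1/0.78) ≈ 1.2317, y* = 1.2317^0.22 ≈ 1.0469, c* = (1−0.08)·1.0469 ≈ 0.9632.
At the golden rule the marginal product of capital equals n+δ: 0.22·k^(0.22−1) = 0.068. Solving, k_gold = (0.22/0.068)^(1/0.78) ≈ 4.5054.
y_gold = 4.5054^0.22 ≈ 1.3926, c_gold = y_gold − 0.068·k_gold ≈ 1.0862.
Gain: Δc = 1.0862 − 0.9632 ≈ 0.1231.

Δc ≈ 0.1231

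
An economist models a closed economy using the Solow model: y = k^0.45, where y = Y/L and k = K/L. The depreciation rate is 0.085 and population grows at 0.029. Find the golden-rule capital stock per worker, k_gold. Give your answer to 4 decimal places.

k_gold ≈ 12.1394

The effective depreciation rate is n + δ = 0.029 + 0.085 = 0.114.
Setting f'(k) = n+δ gives 0.45·k^(0.45−1) = 0.114, hence k_gold = (0.45/0.114)^(1/0.55) ≈ 12.1394.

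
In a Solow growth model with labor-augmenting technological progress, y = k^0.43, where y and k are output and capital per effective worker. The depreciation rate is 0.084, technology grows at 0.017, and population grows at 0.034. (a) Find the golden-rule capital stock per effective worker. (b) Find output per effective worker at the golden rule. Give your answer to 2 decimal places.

Capital per effective worker breaks even when investment replaces (n + g + δ)·k; here n + g + δ = 0.135.
At the golden rule the marginal product of capital equals n+g+δ: 0.43·k^(0.43−1) = 0.135. Solving, k_gold = (0.43/0.135)^(1/0.57) ≈ 7.6330.
y_gold = 7.6330^0.43 ≈ 2.3964.

(a) k_gold ≈ 7.63; (b) y_gold ≈ 2.40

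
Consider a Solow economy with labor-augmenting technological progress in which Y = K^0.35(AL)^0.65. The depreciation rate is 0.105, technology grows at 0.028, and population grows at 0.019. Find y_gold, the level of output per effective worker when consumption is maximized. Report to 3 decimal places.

y_gold ≈ 1.567

Break-even investment rate: n + g + δ = 0.019 + 0.028 + 0.105 = 0.152.
Setting f'(k) = n+g+δ gives 0.35·k^(0.35−1) = 0.152, hence k_gold = (0.35/0.152)^(1/0.65) ≈ 3.6080.
Output: y_gold = k_gold^0.35 = 3.6080^0.35 ≈ 1.5669.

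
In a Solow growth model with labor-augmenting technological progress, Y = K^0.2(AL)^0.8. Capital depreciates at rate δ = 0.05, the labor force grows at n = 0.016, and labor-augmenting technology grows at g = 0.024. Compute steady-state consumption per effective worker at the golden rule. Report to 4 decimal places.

Capital per effective worker breaks even when investment replaces (n + g + δ)·k; here n + g + δ = 0.09.
Maximizing c = f(k) − (n+g+δ)·k gives f'(k) = n+g+δ, i.e. 0.2·k^(0.2−1) = 0.09, so k_gold = (0.2/0.09)^(1/0.8) ≈ 2.7132.
y_gold = 2.7132^0.2 ≈ 1.2209.
c_gold = y_gold − (n+g+δ)·k_gold = 1.2209 − 0.09·2.7132 ≈ 0.9768.

c_gold ≈ 0.9768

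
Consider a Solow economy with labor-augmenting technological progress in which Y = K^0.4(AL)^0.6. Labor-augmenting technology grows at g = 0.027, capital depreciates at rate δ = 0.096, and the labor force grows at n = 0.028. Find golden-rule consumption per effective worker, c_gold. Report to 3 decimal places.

c_gold ≈ 1.149

n + g + δ = 0.028 + 0.027 + 0.096 = 0.151.
Setting f'(k) = n+g+δ gives 0.4·k^(0.4−1) = 0.151, hence k_gold = (0.4/0.151)^(1/0.6) ≈ 5.0715.
y_gold = 5.0715^0.4 ≈ 1.9145.
c_gold = y_gold − (n+g+δ)·k_gold = 1.9145 − 0.151·5.0715 ≈ 1.1487.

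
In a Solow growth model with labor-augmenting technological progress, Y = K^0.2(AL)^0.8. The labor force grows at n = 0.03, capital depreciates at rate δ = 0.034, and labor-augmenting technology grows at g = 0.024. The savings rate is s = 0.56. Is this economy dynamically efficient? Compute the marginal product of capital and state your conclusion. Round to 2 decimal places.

dynamically inefficient; MPK ≈ 0.03

n + g + δ = 0.03 + 0.024 + 0.034 = 0.088.
Steady-state k*: s·k^0.2 = 0.088·k gives k* = (0.56/0.088)^(1/0.8) ≈ 10.1072.
MPK = 0.2·10.1072^(-0.8) ≈ 0.0314.
MPK < n+g+δ = 0.088, so the economy is dynamically inefficient (over-saving).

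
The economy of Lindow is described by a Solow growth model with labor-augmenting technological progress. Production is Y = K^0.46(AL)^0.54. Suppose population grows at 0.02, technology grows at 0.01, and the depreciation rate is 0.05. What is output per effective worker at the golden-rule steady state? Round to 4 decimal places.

Capital per effective worker breaks even when investment replaces (n + g + δ)·k; here n + g + δ = 0.08.
Golden rule sets MPK = n+g+δ: 0.46·k^(0.46−1) = 0.08, so k_gold = (0.46/0.08)^(1/0.54) ≈ 25.5148.
Output: y_gold = k_gold^0.46 = 25.5148^0.46 ≈ 4.4374.

y_gold ≈ 4.4374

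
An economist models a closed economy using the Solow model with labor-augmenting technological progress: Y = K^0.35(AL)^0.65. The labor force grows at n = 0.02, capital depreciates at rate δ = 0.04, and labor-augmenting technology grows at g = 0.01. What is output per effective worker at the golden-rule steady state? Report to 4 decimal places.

Capital per effective worker breaks even when investment replaces (n + g + δ)·k; here n + g + δ = 0.07.
Golden rule sets MPK = n+g+δ: 0.35·k^(0.35−1) = 0.07, so k_gold = (0.35/0.07)^(1/0.65) ≈ 11.8943.
Output: y_gold = k_gold^0.35 = 11.8943^0.35 ≈ 2.3789.

y_gold ≈ 2.3789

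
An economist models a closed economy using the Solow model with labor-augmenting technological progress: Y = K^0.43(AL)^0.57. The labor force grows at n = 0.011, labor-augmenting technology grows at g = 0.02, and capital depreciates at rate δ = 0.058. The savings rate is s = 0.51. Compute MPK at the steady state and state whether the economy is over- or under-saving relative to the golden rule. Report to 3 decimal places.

Capital per effective worker breaks even when investment replaces (n + g + δ)·k; here n + g + δ = 0.089.
Steady-state k*: s·k^0.43 = 0.089·k gives k* = (0.51/0.089)^(1/0.57) ≈ 21.3865.
MPK = 0.43·21.3865^(-0.57) ≈ 0.0750.
MPK < n+g+δ = 0.089, so the economy is dynamically inefficient (over-saving).

over-saving; MPK ≈ 0.075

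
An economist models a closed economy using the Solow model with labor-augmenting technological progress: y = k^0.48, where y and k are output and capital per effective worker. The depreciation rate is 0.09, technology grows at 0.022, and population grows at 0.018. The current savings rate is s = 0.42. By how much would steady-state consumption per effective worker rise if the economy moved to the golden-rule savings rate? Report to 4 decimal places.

Δc ≈ 0.0242

Break-even investment rate: n + g + δ = 0.018 + 0.022 + 0.09 = 0.13.
Current steady state (s = 0.42): k* = (0.42/0.13)^(1/0.52) ≈ 9.5375, y* = 9.5375^0.48 ≈ 2.9521, c* = (1−0.42)·2.9521 ≈ 1.7122.
Setting f'(k) = n+g+δ gives 0.48·k^(0.48−1) = 0.13, hence k_gold = (0.48/0.13)^(1/0.52) ≈ 12.3298.
y_gold = 12.3298^0.48 ≈ 3.3393, c_gold = y_gold − 0.13·k_gold ≈ 1.7365.
Gain: Δc = 1.7365 − 1.7122 ≈ 0.0242.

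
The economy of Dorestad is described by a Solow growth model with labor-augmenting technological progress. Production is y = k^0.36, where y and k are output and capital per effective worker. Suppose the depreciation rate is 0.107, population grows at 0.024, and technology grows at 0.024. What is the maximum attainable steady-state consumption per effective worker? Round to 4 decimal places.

The effective depreciation rate is n + g + δ = 0.024 + 0.024 + 0.107 = 0.155.
Maximizing c = f(k) − (n+g+δ)·k gives f'(k) = n+g+δ, i.e. 0.36·k^(0.36−1) = 0.155, so k_gold = (0.36/0.155)^(1/0.64) ≈ 3.7310.
y_gold = 3.7310^0.36 ≈ 1.6064.
c_gold = y_gold − (n+g+δ)·k_gold = 1.6064 − 0.155·3.7310 ≈ 1.0281.

c_gold ≈ 1.0281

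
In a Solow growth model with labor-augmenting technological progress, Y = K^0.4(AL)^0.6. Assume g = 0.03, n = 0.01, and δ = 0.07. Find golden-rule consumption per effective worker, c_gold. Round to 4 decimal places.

n + g + δ = 0.01 + 0.03 + 0.07 = 0.11.
At the golden rule the marginal product of capital equals n+g+δ: 0.4·k^(0.4−1) = 0.11. Solving, k_gold = (0.4/0.11)^(1/0.6) ≈ 8.5990.
y_gold = 8.5990^0.4 ≈ 2.3647.
c_gold = y_gold − (n+g+δ)·k_gold = 2.3647 − 0.11·8.5990 ≈ 1.4188.

c_gold ≈ 1.4188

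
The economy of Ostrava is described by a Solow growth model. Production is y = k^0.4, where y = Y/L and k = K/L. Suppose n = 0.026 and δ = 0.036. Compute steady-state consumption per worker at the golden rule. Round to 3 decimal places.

c_gold ≈ 2.079

n + δ = 0.026 + 0.036 = 0.062.
Golden rule sets MPK = n+δ: 0.4·k^(0.4−1) = 0.062, so k_gold = (0.4/0.062)^(1/0.6) ≈ 22.3587.
y_gold = 22.3587^0.4 ≈ 3.4656.
c_gold = y_gold − (n+δ)·k_gold = 3.4656 − 0.062·22.3587 ≈ 2.0794.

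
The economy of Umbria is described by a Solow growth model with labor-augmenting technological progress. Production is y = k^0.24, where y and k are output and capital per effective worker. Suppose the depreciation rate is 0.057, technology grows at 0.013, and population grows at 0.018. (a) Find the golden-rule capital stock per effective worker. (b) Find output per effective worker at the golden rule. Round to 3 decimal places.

The effective depreciation rate is n + g + δ = 0.018 + 0.013 + 0.057 = 0.088.
Setting f'(k) = n+g+δ gives 0.24·k^(0.24−1) = 0.088, hence k_gold = (0.24/0.088)^(1/0.76) ≈ 3.7439.
y_gold = 3.7439^0.24 ≈ 1.3728.

(a) k_gold ≈ 3.744; (b) y_gold ≈ 1.373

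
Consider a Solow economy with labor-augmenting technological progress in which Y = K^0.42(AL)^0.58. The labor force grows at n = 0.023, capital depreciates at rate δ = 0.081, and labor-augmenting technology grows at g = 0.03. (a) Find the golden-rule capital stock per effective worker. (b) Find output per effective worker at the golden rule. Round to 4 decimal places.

Capital per effective worker breaks even when investment replaces (n + g + δ)·k; here n + g + δ = 0.134.
Maximizing c = f(k) − (n+g+δ)·k gives f'(k) = n+g+δ, i.e. 0.42·k^(0.42−1) = 0.134, so k_gold = (0.42/0.134)^(1/0.58) ≈ 7.1684.
y_gold = 7.1684^0.42 ≈ 2.2871.

(a) k_gold ≈ 7.1684; (b) y_gold ≈ 2.2871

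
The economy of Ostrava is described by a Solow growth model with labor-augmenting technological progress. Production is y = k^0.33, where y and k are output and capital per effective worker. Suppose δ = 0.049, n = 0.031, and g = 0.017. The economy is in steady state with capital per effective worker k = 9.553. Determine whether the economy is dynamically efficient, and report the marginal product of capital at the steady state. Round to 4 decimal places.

Capital per effective worker breaks even when investment replaces (n + g + δ)·k; here n + g + δ = 0.097.
MPK = 0.33·k^(0.33−1) = 0.33·9.553^(-0.67) ≈ 0.0727.
MPK < 0.097, so the economy is dynamically inefficient (over-saving).

dynamically inefficient; MPK ≈ 0.0727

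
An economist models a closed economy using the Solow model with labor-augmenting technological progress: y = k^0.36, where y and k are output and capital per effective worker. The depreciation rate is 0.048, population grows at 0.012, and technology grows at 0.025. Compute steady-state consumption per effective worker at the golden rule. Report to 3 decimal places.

Capital per effective worker breaks even when investment replaces (n + g + δ)·k; here n + g + δ = 0.085.
Maximizing c = f(k) − (n+g+δ)·k gives f'(k) = n+g+δ, i.e. 0.36·k^(0.36−1) = 0.085, so k_gold = (0.36/0.085)^(1/0.64) ≈ 9.5391.
y_gold = 9.5391^0.36 ≈ 2.2523.
c_gold = y_gold − (n+g+δ)·k_gold = 2.2523 − 0.085·9.5391 ≈ 1.4415.

c_gold ≈ 1.441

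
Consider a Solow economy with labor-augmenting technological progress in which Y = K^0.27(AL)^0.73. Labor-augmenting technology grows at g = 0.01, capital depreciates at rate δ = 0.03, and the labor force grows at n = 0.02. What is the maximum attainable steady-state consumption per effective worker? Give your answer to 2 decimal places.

c_gold ≈ 1.27

n + g + δ = 0.02 + 0.01 + 0.03 = 0.06.
Setting f'(k) = n+g+δ gives 0.27·k^(0.27−1) = 0.06, hence k_gold = (0.27/0.06)^(1/0.73) ≈ 7.8490.
y_gold = 7.8490^0.27 ≈ 1.7442.
c_gold = y_gold − (n+g+δ)·k_gold = 1.7442 − 0.06·7.8490 ≈ 1.2733.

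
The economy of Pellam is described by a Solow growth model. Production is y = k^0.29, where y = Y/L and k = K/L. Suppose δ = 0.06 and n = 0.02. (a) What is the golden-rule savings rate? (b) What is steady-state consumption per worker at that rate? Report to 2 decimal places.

(a) s_gold = 0.29; (b) c_gold ≈ 1.20

The effective depreciation rate is n + δ = 0.02 + 0.06 = 0.08.
For Cobb-Douglas, s_gold equals capital's share: s_gold = 0.29.
Golden rule sets MPK = n+δ: 0.29·k^(0.29−1) = 0.08, so k_gold = (0.29/0.08)^(1/0.71) ≈ 6.1342.
y_gold = 6.1342^0.29 ≈ 1.6922; c_gold = (1−0.29)·y_gold ≈ 1.2015.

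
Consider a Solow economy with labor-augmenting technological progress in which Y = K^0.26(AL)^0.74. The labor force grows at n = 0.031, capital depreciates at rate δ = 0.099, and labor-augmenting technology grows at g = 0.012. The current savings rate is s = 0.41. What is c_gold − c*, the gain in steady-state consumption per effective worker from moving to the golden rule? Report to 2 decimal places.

Δc ≈ 0.06

Capital per effective worker breaks even when investment replaces (n + g + δ)·k; here n + g + δ = 0.142.
Current steady state (s = 0.41): k* = (0.41/0.142)^(1/0.74) ≈ 4.1907, y* = 4.1907^0.26 ≈ 1.4514, c* = (1−0.41)·1.4514 ≈ 0.8563.
Golden rule sets MPK = n+g+δ: 0.26·k^(0.26−1) = 0.142, so k_gold = (0.26/0.142)^(1/0.74) ≈ 2.2645.
y_gold = 2.2645^0.26 ≈ 1.2368, c_gold = y_gold − 0.142·k_gold ≈ 0.9152.
Gain: Δc = 0.9152 − 0.8563 ≈ 0.0589.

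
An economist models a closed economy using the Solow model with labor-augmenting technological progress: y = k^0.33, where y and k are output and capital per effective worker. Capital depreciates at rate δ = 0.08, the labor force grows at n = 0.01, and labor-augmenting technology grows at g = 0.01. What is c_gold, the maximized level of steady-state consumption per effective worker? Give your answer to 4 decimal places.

c_gold ≈ 1.2063

Capital per effective worker breaks even when investment replaces (n + g + δ)·k; here n + g + δ = 0.1.
Setting f'(k) = n+g+δ gives 0.33·k^(0.33−1) = 0.1, hence k_gold = (0.33/0.1)^(1/0.67) ≈ 5.9416.
y_gold = 5.9416^0.33 ≈ 1.8005.
c_gold = y_gold − (n+g+δ)·k_gold = 1.8005 − 0.1·5.9416 ≈ 1.2063.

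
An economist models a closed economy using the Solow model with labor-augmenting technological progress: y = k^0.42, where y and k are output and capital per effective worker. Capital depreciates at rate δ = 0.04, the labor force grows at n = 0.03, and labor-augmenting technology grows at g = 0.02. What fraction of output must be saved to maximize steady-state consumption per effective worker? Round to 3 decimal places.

s_gold = 0.420

Break-even investment rate: n + g + δ = 0.03 + 0.02 + 0.04 = 0.09.
At the golden rule MPK = n+g+δ, and in any Cobb-Douglas steady state s = (n+g+δ)·k/y = MPK·k/y = capital's share 0.42.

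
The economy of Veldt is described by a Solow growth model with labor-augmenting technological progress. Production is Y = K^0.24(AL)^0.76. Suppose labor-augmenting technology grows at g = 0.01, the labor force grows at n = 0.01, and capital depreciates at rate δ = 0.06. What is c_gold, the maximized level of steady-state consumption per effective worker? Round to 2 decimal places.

c_gold ≈ 1.08

Capital per effective worker breaks even when investment replaces (n + g + δ)·k; here n + g + δ = 0.08.
Setting f'(k) = n+g+δ gives 0.24·k^(0.24−1) = 0.08, hence k_gold = (0.24/0.08)^(1/0.76) ≈ 4.2442.
y_gold = 4.2442^0.24 ≈ 1.4147.
c_gold = y_gold − (n+g+δ)·k_gold = 1.4147 − 0.08·4.2442 ≈ 1.0752.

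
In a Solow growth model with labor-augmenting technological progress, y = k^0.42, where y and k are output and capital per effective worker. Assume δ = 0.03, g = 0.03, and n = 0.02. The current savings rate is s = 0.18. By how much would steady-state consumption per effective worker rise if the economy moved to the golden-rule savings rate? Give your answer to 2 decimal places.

Δc ≈ 0.45

The effective depreciation rate is n + g + δ = 0.02 + 0.03 + 0.03 = 0.08.
Current steady state (s = 0.18): k* = (0.18/0.08)^(1/0.58) ≈ 4.0477, y* = 4.0477^0.42 ≈ 1.7990, c* = (1−0.18)·1.7990 ≈ 1.4752.
Maximizing c = f(k) − (n+g+δ)·k gives f'(k) = n+g+δ, i.e. 0.42·k^(0.42−1) = 0.08, so k_gold = (0.42/0.08)^(1/0.58) ≈ 17.4443.
y_gold = 17.4443^0.42 ≈ 3.3227, c_gold = y_gold − 0.08·k_gold ≈ 1.9272.
Gain: Δc = 1.9272 − 1.4752 ≈ 0.4520.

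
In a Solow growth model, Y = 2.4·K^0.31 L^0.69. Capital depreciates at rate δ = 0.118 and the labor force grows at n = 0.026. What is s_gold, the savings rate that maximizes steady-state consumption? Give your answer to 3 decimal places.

s_gold = 0.310

Capital per worker breaks even when investment replaces (n + δ)·k; here n + δ = 0.144.
At the golden rule MPK = n+δ, and in any Cobb-Douglas steady state s = (n+δ)·k/y = MPK·k/y = capital's share 0.31.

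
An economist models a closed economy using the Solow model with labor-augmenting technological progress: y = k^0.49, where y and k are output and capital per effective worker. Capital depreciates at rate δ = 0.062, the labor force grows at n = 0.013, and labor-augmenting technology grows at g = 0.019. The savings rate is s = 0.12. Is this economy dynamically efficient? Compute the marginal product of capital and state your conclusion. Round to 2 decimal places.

n + g + δ = 0.013 + 0.019 + 0.062 = 0.094.
Steady-state k*: s·k^0.49 = 0.094·k gives k* = (0.12/0.094)^(1/0.51) ≈ 1.6142.
MPK = 0.49·1.6142^(-0.51) ≈ 0.3838.
MPK > n+g+δ = 0.094, so the economy is dynamically efficient (under-saving).

dynamically efficient; MPK ≈ 0.38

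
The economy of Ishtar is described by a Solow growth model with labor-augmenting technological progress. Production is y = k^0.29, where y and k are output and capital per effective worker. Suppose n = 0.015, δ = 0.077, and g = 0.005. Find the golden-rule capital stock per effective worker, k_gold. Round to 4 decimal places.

k_gold ≈ 4.6762

n + g + δ = 0.015 + 0.005 + 0.077 = 0.097.
Maximizing c = f(k) − (n+g+δ)·k gives f'(k) = n+g+δ, i.e. 0.29·k^(0.29−1) = 0.097, so k_gold = (0.29/0.097)^(1/0.71) ≈ 4.6762.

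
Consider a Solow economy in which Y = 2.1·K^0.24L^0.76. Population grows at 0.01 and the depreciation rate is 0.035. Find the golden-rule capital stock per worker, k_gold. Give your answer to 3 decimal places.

k_gold ≈ 24.019

Break-even investment rate: n + δ = 0.01 + 0.035 = 0.045.
At the golden rule the marginal product of capital equals n+δ: 0.24·2.1·k^(0.24−1) = 0.045. Solving, k_gold = (0.24·2.1/0.045)^(1/0.76) ≈ 24.0187.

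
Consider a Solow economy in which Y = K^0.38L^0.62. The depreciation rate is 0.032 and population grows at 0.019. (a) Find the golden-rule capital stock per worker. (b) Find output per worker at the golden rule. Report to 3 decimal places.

Break-even investment rate: n + δ = 0.019 + 0.032 = 0.051.
Setting f'(k) = n+δ gives 0.38·k^(0.38−1) = 0.051, hence k_gold = (0.38/0.051)^(1/0.62) ≈ 25.5150.
y_gold = 25.5150^0.38 ≈ 3.4244.

(a) k_gold ≈ 25.515; (b) y_gold ≈ 3.424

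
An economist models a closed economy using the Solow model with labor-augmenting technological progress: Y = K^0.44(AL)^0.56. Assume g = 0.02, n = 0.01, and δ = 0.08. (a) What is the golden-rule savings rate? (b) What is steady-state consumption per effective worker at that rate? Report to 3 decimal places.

(a) s_gold = 0.440; (b) c_gold ≈ 1.664

Capital per effective worker breaks even when investment replaces (n + g + δ)·k; here n + g + δ = 0.11.
For Cobb-Douglas, s_gold equals capital's share: s_gold = 0.44.
Golden rule sets MPK = n+g+δ: 0.44·k^(0.44−1) = 0.11, so k_gold = (0.44/0.11)^(1/0.56) ≈ 11.8880.
y_gold = 11.8880^0.44 ≈ 2.9720; c_gold = (1−0.44)·y_gold ≈ 1.6643.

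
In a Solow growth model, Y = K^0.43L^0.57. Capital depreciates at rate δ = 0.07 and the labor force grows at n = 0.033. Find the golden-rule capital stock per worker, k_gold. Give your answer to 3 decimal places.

The effective depreciation rate is n + δ = 0.033 + 0.07 = 0.103.
Golden rule sets MPK = n+δ: 0.43·k^(0.43−1) = 0.103, so k_gold = (0.43/0.103)^(1/0.57) ≈ 12.2695.

k_gold ≈ 12.269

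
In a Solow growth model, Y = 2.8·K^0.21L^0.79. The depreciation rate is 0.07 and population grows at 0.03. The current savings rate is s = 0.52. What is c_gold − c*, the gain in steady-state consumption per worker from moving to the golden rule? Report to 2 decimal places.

n + δ = 0.03 + 0.07 = 0.1.
Current steady state (s = 0.52): k* = (0.52·2.8/0.1)^(1/0.79) ≈ 29.6726, y* = 2.8·29.6726^0.21 ≈ 5.7063, c* = (1−0.52)·5.7063 ≈ 2.7390.
Golden rule sets MPK = n+δ: 0.21·2.8·k^(0.21−1) = 0.1, so k_gold = (0.21·2.8/0.1)^(1/0.79) ≈ 9.4166.
y_gold = 2.8·9.4166^0.21 ≈ 4.4841, c_gold = y_gold − 0.1·k_gold ≈ 3.5424.
Gain: Δc = 3.5424 − 2.7390 ≈ 0.8034.

Δc ≈ 0.80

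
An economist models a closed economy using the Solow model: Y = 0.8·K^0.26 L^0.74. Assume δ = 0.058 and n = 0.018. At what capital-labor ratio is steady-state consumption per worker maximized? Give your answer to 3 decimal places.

Break-even investment rate: n + δ = 0.018 + 0.058 = 0.076.
Maximizing c = f(k) − (n+δ)·k gives f'(k) = n+δ, i.e. 0.26·0.8·k^(0.26−1) = 0.076, so k_gold = (0.26·0.8/0.076)^(1/0.74) ≈ 3.8983.

k_gold ≈ 3.898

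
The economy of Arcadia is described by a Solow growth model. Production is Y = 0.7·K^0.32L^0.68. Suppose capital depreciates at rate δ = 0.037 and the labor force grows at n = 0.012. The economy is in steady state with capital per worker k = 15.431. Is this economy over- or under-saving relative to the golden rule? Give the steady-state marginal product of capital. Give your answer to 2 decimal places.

Break-even investment rate: n + δ = 0.012 + 0.037 = 0.049.
MPK = 0.32·0.7·k^(0.32−1) = 0.32·0.7·15.431^(-0.68) ≈ 0.0348.
MPK < 0.049, so the economy is dynamically inefficient (over-saving).

over-saving; MPK ≈ 0.03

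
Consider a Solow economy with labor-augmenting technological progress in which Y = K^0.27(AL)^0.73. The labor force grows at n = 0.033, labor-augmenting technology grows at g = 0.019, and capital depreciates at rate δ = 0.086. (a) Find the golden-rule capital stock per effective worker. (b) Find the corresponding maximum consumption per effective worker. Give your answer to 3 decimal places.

(a) k_gold ≈ 2.508; (b) c_gold ≈ 0.936

Capital per effective worker breaks even when investment replaces (n + g + δ)·k; here n + g + δ = 0.138.
Setting f'(k) = n+g+δ gives 0.27·k^(0.27−1) = 0.138, hence k_gold = (0.27/0.138)^(1/0.73) ≈ 2.5078.
y_gold = 2.5078^0.27 ≈ 1.2818; c_gold = y_gold − 0.138·k_gold ≈ 0.9357.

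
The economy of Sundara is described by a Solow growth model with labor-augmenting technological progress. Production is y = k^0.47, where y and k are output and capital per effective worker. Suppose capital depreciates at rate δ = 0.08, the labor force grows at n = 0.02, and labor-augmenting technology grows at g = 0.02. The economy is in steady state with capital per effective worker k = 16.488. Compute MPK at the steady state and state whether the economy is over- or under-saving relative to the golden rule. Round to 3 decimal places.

over-saving; MPK ≈ 0.106

Break-even investment rate: n + g + δ = 0.02 + 0.02 + 0.08 = 0.12.
MPK = 0.47·k^(0.47−1) = 0.47·16.488^(-0.53) ≈ 0.1064.
MPK < 0.12, so the economy is dynamically inefficient (over-saving).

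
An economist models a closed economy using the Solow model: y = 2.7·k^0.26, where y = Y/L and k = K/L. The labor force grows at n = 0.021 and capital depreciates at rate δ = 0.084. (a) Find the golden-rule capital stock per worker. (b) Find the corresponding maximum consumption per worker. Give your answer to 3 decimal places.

(a) k_gold ≈ 13.034; (b) c_gold ≈ 3.895

The effective depreciation rate is n + δ = 0.021 + 0.084 = 0.105.
Golden rule sets MPK = n+δ: 0.26·2.7·k^(0.26−1) = 0.105, so k_gold = (0.26·2.7/0.105)^(1/0.74) ≈ 13.0336.
y_gold = 2.7·13.0336^0.26 ≈ 5.2636; c_gold = y_gold − 0.105·k_gold ≈ 3.8950.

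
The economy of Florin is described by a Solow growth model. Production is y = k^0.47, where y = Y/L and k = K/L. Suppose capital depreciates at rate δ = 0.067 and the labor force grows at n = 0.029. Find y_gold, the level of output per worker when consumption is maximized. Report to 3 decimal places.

The effective depreciation rate is n + δ = 0.029 + 0.067 = 0.096.
Golden rule sets MPK = n+δ: 0.47·k^(0.47−1) = 0.096, so k_gold = (0.47/0.096)^(1/0.53) ≈ 20.0244.
Output: y_gold = k_gold^0.47 = 20.0244^0.47 ≈ 4.0901.

y_gold ≈ 4.090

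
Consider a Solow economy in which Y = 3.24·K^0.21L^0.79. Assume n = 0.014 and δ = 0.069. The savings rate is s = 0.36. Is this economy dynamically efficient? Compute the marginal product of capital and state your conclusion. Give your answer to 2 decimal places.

dynamically inefficient; MPK ≈ 0.05

n + δ = 0.014 + 0.069 = 0.083.
Steady-state k*: s·A·k^0.21 = 0.083·k gives k* = (0.36·3.24/0.083)^(1/0.79) ≈ 28.3709.
MPK = 0.21·3.24·28.3709^(-0.79) ≈ 0.0484.
MPK < n+δ = 0.083, so the economy is dynamically inefficient (over-saving).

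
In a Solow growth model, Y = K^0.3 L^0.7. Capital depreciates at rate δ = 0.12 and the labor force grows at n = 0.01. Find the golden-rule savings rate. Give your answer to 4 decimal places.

s_gold = 0.3000

Break-even investment rate: n + δ = 0.01 + 0.12 = 0.13.
At the golden rule MPK = n+δ, and in any Cobb-Douglas steady state s = (n+δ)·k/y = MPK·k/y = capital's share 0.3.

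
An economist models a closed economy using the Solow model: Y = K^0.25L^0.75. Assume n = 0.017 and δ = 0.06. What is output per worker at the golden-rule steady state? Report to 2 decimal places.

Capital per worker breaks even when investment replaces (n + δ)·k; here n + δ = 0.077.
Maximizing c = f(k) − (n+δ)·k gives f'(k) = n+δ, i.e. 0.25·k^(0.25−1) = 0.077, so k_gold = (0.25/0.077)^(1/0.75) ≈ 4.8076.
Output: y_gold = k_gold^0.25 = 4.8076^0.25 ≈ 1.4808.

y_gold ≈ 1.48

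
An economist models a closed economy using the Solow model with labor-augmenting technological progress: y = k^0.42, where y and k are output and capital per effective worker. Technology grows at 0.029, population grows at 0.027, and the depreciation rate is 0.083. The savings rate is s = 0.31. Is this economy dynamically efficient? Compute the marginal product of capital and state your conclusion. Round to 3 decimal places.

Break-even investment rate: n + g + δ = 0.027 + 0.029 + 0.083 = 0.139.
Steady-state k*: s·k^0.42 = 0.139·k gives k* = (0.31/0.139)^(1/0.58) ≈ 3.9866.
MPK = 0.42·3.9866^(-0.58) ≈ 0.1883.
MPK > n+g+δ = 0.139, so the economy is dynamically efficient (under-saving).

dynamically efficient; MPK ≈ 0.188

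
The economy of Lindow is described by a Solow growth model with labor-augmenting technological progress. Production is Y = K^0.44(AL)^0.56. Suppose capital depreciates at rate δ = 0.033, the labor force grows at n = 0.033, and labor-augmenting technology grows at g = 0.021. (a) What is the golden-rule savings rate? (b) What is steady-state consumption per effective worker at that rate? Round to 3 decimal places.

(a) s_gold = 0.440; (b) c_gold ≈ 2.001

n + g + δ = 0.033 + 0.021 + 0.033 = 0.087.
For Cobb-Douglas, s_gold equals capital's share: s_gold = 0.44.
At the golden rule the marginal product of capital equals n+g+δ: 0.44·k^(0.44−1) = 0.087. Solving, k_gold = (0.44/0.087)^(1/0.56) ≈ 18.0727.
y_gold = 18.0727^0.44 ≈ 3.5735; c_gold = (1−0.44)·y_gold ≈ 2.0011.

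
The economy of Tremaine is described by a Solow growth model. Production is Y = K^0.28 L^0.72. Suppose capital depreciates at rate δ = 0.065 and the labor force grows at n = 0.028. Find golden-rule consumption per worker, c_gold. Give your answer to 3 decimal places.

c_gold ≈ 1.105

Capital per worker breaks even when investment replaces (n + δ)·k; here n + δ = 0.093.
Golden rule sets MPK = n+δ: 0.28·k^(0.28−1) = 0.093, so k_gold = (0.28/0.093)^(1/0.72) ≈ 4.6220.
y_gold = 4.6220^0.28 ≈ 1.5352.
c_gold = y_gold − (n+δ)·k_gold = 1.5352 − 0.093·4.6220 ≈ 1.1053.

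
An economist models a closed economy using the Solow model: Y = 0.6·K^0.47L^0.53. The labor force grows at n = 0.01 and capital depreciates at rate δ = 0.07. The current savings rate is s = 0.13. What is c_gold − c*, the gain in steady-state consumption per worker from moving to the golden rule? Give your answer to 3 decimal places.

Δc ≈ 0.462

The effective depreciation rate is n + δ = 0.01 + 0.07 = 0.08.
Current steady state (s = 0.13): k* = (0.13·0.6/0.08)^(1/0.53) ≈ 0.9534, y* = 0.6·0.9534^0.47 ≈ 0.5867, c* = (1−0.13)·0.5867 ≈ 0.5104.
Golden rule sets MPK = n+δ: 0.47·0.6·k^(0.47−1) = 0.08, so k_gold = (0.47·0.6/0.08)^(1/0.53) ≈ 10.7740.
y_gold = 0.6·10.7740^0.47 ≈ 1.8339, c_gold = y_gold − 0.08·k_gold ≈ 0.9719.
Gain: Δc = 0.9719 − 0.5104 ≈ 0.4615.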